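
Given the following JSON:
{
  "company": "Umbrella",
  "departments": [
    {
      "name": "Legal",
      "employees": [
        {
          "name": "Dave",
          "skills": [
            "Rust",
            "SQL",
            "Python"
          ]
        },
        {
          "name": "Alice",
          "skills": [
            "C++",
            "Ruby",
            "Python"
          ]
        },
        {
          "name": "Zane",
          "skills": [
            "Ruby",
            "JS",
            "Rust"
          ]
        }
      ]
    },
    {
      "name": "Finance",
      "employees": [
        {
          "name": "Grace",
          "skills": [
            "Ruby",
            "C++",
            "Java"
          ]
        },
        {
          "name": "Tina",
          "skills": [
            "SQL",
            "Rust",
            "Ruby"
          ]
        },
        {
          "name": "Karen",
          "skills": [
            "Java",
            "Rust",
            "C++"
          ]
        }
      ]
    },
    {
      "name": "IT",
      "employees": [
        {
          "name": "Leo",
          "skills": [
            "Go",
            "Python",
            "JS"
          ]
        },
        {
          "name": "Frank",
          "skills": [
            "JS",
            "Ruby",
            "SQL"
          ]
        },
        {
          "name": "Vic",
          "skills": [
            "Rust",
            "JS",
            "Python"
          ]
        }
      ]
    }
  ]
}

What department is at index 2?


Path: departments[2].name
Value: IT

ANSWER: IT


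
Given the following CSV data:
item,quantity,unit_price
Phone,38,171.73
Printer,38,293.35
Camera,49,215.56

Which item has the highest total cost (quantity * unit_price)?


Computing row totals:
  Phone: 6525.74
  Printer: 11147.3
  Camera: 10562.44
Maximum: Printer (11147.3)

ANSWER: Printer


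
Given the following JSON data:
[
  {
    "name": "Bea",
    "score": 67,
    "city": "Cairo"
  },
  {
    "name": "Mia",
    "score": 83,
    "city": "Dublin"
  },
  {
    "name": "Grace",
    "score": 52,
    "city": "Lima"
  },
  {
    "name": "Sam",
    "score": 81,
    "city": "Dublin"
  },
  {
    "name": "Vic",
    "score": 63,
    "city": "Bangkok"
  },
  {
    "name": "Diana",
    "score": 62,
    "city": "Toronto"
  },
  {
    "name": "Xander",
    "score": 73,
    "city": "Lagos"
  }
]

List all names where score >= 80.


Filtering records where score >= 80:
  Bea (score=67) -> no
  Mia (score=83) -> YES
  Grace (score=52) -> no
  Sam (score=81) -> YES
  Vic (score=63) -> no
  Diana (score=62) -> no
  Xander (score=73) -> no


ANSWER: Mia, Sam


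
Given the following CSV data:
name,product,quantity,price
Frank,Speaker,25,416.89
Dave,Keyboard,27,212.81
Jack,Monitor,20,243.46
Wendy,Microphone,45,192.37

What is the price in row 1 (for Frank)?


Row 1: Frank
Column 'price' = 416.89

ANSWER: 416.89


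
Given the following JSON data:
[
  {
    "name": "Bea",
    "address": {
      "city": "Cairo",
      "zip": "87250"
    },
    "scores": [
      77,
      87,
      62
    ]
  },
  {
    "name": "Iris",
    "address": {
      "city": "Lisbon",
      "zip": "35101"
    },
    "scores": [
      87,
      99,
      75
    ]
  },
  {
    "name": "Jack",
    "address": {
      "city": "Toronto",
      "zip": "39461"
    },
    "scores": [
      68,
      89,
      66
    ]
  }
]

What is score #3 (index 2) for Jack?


Path: records[2].scores[2]
Value: 66

ANSWER: 66


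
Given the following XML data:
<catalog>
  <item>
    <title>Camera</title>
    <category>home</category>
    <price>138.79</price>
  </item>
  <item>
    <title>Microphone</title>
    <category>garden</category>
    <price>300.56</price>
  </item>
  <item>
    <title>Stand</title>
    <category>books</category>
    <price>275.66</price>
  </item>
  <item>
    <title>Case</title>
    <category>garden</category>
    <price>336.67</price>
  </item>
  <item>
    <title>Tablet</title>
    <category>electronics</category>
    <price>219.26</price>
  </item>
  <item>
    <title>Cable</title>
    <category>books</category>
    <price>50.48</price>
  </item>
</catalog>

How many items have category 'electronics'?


Scanning <item> elements for <category>electronics</category>:
  Item 5: Tablet -> MATCH
Count: 1

ANSWER: 1


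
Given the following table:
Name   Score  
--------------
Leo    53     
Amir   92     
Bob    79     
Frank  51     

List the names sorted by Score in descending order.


Sorting by Score (descending):
  Amir: 92
  Bob: 79
  Leo: 53
  Frank: 51


ANSWER: Amir, Bob, Leo, Frank


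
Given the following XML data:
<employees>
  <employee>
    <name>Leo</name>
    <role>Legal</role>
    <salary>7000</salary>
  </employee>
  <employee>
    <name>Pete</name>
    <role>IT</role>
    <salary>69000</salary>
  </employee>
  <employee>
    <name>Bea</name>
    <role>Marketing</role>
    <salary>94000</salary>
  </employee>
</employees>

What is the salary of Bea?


Searching for <employee> with <name>Bea</name>
Found at position 3
<salary>94000</salary>

ANSWER: 94000


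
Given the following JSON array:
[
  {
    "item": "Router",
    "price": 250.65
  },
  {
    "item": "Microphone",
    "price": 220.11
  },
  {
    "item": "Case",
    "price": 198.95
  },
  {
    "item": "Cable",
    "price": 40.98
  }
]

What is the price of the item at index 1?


Array index 1 -> Microphone
price = 220.11

ANSWER: 220.11


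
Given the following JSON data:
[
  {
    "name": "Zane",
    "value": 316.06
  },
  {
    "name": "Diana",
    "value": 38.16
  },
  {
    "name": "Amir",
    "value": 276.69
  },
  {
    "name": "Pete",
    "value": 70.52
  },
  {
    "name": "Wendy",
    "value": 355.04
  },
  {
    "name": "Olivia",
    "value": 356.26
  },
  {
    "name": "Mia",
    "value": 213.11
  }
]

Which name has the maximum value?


Comparing values:
  Zane: 316.06
  Diana: 38.16
  Amir: 276.69
  Pete: 70.52
  Wendy: 355.04
  Olivia: 356.26
  Mia: 213.11
Maximum: Olivia (356.26)

ANSWER: Olivia


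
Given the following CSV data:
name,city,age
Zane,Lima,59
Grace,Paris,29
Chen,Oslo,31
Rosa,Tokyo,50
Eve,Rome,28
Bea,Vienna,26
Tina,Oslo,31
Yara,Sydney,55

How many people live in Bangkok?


Scanning city column for 'Bangkok':
Total matches: 0

ANSWER: 0


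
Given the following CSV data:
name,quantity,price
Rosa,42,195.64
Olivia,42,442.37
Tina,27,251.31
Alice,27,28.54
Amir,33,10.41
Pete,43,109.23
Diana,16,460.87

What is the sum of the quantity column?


Values in 'quantity' column:
  Row 1: 42
  Row 2: 42
  Row 3: 27
  Row 4: 27
  Row 5: 33
  Row 6: 43
  Row 7: 16
Sum = 42 + 42 + 27 + 27 + 33 + 43 + 16 = 230

ANSWER: 230


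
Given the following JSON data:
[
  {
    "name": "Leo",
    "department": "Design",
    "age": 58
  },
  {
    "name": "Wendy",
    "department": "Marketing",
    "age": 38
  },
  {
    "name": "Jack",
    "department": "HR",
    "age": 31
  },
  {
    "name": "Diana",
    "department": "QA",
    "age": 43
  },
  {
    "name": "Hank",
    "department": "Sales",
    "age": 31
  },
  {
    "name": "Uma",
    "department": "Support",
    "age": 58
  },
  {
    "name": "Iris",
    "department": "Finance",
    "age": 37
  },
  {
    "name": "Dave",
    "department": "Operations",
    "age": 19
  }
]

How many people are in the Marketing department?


Scanning records for department = Marketing
  Record 1: Wendy
Count: 1

ANSWER: 1


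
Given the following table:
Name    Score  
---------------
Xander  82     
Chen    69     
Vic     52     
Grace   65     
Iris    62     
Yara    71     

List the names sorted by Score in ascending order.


Sorting by Score (ascending):
  Vic: 52
  Iris: 62
  Grace: 65
  Chen: 69
  Yara: 71
  Xander: 82


ANSWER: Vic, Iris, Grace, Chen, Yara, Xander


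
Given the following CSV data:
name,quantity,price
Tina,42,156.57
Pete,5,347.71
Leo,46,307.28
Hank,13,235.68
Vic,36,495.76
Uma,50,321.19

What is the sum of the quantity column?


Values in 'quantity' column:
  Row 1: 42
  Row 2: 5
  Row 3: 46
  Row 4: 13
  Row 5: 36
  Row 6: 50
Sum = 42 + 5 + 46 + 13 + 36 + 50 = 192

ANSWER: 192


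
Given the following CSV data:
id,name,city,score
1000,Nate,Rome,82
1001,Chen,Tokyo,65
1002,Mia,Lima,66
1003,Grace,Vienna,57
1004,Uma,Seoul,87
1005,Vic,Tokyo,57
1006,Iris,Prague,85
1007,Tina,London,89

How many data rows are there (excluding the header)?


Counting rows (excluding header):
Header: id,name,city,score
Data rows: 8

ANSWER: 8


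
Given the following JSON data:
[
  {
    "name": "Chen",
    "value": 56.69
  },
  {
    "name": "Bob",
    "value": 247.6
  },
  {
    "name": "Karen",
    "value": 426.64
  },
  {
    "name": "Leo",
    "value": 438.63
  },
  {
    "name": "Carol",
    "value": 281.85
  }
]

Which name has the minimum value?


Comparing values:
  Chen: 56.69
  Bob: 247.6
  Karen: 426.64
  Leo: 438.63
  Carol: 281.85
Minimum: Chen (56.69)

ANSWER: Chen


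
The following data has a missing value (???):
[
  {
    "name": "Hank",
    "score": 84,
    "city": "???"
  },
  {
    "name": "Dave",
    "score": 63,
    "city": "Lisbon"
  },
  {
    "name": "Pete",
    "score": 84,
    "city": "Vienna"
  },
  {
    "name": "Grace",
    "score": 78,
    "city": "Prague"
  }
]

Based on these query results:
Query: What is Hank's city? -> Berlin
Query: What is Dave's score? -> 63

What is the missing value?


The missing value is Hank's city
From query: Hank's city = Berlin

ANSWER: Berlin


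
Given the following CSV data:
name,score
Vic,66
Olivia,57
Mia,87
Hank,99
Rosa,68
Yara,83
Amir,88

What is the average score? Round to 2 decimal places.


Scores: 66, 57, 87, 99, 68, 83, 88
Sum = 548
Count = 7
Average = 548 / 7 = 78.29

ANSWER: 78.29


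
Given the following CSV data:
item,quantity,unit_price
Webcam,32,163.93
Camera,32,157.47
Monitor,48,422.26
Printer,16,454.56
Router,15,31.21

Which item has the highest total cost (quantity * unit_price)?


Computing row totals:
  Webcam: 5245.76
  Camera: 5039.04
  Monitor: 20268.48
  Printer: 7272.96
  Router: 468.15
Maximum: Monitor (20268.48)

ANSWER: Monitor


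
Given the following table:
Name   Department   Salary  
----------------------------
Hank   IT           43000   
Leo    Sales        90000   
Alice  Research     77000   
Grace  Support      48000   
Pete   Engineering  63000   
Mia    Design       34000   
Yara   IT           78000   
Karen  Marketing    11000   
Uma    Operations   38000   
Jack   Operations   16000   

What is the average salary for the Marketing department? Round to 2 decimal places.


Marketing department members:
  Karen: 11000
Sum = 11000
Count = 1
Average = 11000 / 1 = 11000.00

ANSWER: 11000.00


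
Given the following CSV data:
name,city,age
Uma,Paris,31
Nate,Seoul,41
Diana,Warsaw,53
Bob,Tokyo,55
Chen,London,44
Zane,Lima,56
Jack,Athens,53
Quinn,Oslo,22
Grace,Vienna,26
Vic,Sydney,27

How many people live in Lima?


Scanning city column for 'Lima':
  Row 6: Zane -> MATCH
Total matches: 1

ANSWER: 1


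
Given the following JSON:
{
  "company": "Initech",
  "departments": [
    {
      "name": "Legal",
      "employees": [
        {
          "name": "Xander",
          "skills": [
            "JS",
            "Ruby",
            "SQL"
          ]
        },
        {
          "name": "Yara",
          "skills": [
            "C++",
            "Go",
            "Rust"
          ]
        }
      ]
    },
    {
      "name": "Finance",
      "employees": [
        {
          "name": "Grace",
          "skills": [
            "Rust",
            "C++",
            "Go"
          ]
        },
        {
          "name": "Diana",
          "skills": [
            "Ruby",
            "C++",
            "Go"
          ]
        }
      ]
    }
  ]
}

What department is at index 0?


Path: departments[0].name
Value: Legal

ANSWER: Legal


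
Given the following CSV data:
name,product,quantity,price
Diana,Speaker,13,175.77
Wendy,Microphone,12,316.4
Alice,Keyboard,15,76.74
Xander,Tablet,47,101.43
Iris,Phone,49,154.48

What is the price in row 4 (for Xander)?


Row 4: Xander
Column 'price' = 101.43

ANSWER: 101.43


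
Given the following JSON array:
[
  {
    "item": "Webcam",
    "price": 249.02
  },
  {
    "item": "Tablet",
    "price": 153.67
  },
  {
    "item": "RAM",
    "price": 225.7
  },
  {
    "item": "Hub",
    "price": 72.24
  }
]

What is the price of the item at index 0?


Array index 0 -> Webcam
price = 249.02

ANSWER: 249.02


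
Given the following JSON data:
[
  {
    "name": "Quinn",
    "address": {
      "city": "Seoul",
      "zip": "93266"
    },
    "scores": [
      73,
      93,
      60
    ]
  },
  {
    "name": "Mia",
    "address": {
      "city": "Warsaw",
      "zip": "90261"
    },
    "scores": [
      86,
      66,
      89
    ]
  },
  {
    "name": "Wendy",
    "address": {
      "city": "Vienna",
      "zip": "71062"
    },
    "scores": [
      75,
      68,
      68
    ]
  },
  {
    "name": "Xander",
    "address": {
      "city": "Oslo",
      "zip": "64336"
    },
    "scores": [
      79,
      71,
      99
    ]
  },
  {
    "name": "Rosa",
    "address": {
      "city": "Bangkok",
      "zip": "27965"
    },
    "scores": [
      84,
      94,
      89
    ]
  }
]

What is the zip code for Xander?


Path: records[3].address.zip
Value: 64336

ANSWER: 64336


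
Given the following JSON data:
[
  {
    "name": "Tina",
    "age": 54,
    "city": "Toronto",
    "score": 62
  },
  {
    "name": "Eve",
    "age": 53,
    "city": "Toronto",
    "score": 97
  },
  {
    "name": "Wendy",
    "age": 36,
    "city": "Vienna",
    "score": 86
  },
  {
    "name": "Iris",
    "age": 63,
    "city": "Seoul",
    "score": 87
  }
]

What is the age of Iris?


Looking up record where name = Iris
Record index: 3
Field 'age' = 63

ANSWER: 63


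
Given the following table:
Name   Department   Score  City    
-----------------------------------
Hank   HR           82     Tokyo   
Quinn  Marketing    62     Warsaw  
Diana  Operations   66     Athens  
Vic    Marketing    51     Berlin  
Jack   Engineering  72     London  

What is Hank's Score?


Row 1: Hank
Score = 82

ANSWER: 82


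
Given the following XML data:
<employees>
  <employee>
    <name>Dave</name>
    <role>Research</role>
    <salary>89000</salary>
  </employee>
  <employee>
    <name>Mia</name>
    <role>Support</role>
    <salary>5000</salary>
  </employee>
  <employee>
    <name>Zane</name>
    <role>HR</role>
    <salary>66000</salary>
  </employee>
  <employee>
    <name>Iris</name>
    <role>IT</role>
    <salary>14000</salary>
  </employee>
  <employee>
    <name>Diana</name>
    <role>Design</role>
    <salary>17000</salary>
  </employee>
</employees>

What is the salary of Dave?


Searching for <employee> with <name>Dave</name>
Found at position 1
<salary>89000</salary>

ANSWER: 89000


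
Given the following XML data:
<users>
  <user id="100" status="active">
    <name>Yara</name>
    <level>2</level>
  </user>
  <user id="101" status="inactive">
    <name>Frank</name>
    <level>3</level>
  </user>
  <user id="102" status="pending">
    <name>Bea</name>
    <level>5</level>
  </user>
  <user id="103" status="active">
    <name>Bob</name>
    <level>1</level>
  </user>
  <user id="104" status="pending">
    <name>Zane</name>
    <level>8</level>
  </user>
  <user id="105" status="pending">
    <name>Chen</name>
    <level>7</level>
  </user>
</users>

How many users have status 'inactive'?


Counting users with status='inactive':
  Frank (id=101) -> MATCH
Count: 1

ANSWER: 1


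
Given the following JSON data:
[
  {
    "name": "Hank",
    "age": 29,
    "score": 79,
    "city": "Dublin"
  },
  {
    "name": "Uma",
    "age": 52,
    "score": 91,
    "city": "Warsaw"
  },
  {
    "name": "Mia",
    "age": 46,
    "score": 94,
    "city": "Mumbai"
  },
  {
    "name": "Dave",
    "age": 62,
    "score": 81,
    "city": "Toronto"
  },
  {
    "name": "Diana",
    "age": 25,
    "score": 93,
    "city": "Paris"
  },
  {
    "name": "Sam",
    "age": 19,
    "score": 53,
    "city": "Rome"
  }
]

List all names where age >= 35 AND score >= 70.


Checking both conditions:
  Hank (age=29, score=79) -> no
  Uma (age=52, score=91) -> YES
  Mia (age=46, score=94) -> YES
  Dave (age=62, score=81) -> YES
  Diana (age=25, score=93) -> no
  Sam (age=19, score=53) -> no


ANSWER: Uma, Mia, Dave


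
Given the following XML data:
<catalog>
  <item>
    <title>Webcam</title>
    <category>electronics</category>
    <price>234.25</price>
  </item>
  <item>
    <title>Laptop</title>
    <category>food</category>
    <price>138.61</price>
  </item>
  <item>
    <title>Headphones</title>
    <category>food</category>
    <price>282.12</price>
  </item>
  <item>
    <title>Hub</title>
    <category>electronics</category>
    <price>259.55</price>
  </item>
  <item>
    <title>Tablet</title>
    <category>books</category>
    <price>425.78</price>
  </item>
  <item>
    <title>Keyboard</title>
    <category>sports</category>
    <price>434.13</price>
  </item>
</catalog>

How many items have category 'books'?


Scanning <item> elements for <category>books</category>:
  Item 5: Tablet -> MATCH
Count: 1

ANSWER: 1


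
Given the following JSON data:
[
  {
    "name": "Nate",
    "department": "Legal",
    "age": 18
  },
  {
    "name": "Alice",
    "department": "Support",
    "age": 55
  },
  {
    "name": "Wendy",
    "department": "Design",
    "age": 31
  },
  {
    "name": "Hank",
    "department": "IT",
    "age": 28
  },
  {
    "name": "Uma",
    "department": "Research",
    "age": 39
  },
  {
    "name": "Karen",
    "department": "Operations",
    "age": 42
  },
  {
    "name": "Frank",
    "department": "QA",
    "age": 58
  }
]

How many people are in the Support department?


Scanning records for department = Support
  Record 1: Alice
Count: 1

ANSWER: 1


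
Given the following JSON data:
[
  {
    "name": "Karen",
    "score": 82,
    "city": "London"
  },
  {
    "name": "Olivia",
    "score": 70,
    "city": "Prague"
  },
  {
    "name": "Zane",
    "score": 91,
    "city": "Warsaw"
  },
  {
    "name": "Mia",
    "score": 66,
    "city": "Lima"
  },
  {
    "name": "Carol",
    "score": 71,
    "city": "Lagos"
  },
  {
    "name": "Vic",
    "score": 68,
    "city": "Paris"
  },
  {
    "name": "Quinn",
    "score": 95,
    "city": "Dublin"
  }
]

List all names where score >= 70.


Filtering records where score >= 70:
  Karen (score=82) -> YES
  Olivia (score=70) -> YES
  Zane (score=91) -> YES
  Mia (score=66) -> no
  Carol (score=71) -> YES
  Vic (score=68) -> no
  Quinn (score=95) -> YES


ANSWER: Karen, Olivia, Zane, Carol, Quinn


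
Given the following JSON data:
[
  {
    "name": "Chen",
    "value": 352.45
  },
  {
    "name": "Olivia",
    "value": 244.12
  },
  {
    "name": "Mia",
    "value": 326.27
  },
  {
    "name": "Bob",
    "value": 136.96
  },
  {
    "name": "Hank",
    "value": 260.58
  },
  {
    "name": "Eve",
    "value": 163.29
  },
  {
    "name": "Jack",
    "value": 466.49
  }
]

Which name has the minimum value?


Comparing values:
  Chen: 352.45
  Olivia: 244.12
  Mia: 326.27
  Bob: 136.96
  Hank: 260.58
  Eve: 163.29
  Jack: 466.49
Minimum: Bob (136.96)

ANSWER: Bob


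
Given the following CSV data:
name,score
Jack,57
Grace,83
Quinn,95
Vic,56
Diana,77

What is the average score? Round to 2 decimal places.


Scores: 57, 83, 95, 56, 77
Sum = 368
Count = 5
Average = 368 / 5 = 73.60

ANSWER: 73.60


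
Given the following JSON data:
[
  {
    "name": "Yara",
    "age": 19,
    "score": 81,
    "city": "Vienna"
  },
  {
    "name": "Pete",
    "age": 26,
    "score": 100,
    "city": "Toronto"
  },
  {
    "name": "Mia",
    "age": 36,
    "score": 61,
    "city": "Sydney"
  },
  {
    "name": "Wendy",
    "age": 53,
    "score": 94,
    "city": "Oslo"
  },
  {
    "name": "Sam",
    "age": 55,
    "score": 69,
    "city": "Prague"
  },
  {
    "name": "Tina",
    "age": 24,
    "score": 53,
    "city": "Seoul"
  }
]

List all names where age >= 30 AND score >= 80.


Checking both conditions:
  Yara (age=19, score=81) -> no
  Pete (age=26, score=100) -> no
  Mia (age=36, score=61) -> no
  Wendy (age=53, score=94) -> YES
  Sam (age=55, score=69) -> no
  Tina (age=24, score=53) -> no


ANSWER: Wendy


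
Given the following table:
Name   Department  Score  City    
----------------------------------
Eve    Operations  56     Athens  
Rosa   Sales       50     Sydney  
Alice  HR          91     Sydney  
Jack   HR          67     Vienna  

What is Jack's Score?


Row 4: Jack
Score = 67

ANSWER: 67


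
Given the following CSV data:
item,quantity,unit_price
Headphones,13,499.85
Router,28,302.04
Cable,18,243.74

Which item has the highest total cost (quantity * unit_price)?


Computing row totals:
  Headphones: 6498.05
  Router: 8457.12
  Cable: 4387.32
Maximum: Router (8457.12)

ANSWER: Router


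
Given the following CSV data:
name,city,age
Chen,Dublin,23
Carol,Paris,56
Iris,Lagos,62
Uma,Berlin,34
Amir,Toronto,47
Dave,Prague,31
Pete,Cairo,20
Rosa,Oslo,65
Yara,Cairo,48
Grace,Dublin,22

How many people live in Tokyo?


Scanning city column for 'Tokyo':
Total matches: 0

ANSWER: 0


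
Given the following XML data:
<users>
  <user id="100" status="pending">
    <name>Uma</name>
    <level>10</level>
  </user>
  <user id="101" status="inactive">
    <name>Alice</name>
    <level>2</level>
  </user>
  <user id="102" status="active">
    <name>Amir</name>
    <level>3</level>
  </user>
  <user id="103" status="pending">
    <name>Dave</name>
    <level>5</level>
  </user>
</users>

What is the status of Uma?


Finding user with name = Uma
user id="100" status="pending"

ANSWER: pending


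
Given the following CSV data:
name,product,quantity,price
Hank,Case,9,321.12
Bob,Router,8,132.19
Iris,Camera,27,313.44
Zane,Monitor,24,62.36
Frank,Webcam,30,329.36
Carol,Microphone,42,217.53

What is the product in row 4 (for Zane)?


Row 4: Zane
Column 'product' = Monitor

ANSWER: Monitor


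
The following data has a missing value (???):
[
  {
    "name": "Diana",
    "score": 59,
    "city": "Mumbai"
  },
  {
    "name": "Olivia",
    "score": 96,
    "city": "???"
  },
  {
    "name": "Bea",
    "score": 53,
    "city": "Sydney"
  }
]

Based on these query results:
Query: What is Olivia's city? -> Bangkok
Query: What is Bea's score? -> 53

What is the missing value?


The missing value is Olivia's city
From query: Olivia's city = Bangkok

ANSWER: Bangkok


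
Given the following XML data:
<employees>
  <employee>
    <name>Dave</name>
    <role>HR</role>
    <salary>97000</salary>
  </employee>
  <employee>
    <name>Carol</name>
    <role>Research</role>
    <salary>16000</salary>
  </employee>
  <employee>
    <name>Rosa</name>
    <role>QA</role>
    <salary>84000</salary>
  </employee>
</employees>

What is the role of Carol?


Searching for <employee> with <name>Carol</name>
Found at position 2
<role>Research</role>

ANSWER: Research


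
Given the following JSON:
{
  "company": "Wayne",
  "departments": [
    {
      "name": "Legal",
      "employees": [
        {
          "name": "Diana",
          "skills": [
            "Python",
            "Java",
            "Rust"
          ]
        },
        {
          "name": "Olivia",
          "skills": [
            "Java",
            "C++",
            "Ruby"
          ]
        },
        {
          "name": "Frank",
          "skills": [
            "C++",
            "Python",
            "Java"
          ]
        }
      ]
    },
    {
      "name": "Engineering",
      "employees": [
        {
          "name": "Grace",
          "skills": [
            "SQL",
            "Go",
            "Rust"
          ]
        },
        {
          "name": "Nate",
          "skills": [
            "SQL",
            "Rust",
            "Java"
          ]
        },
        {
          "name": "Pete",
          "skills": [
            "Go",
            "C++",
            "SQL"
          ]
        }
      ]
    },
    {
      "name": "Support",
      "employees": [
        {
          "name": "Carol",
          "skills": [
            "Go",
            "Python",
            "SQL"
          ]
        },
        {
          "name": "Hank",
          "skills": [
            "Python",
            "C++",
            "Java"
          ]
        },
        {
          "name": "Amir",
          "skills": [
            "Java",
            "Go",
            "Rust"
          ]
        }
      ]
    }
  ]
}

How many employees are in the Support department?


Path: departments[2].employees
Count: 3

ANSWER: 3


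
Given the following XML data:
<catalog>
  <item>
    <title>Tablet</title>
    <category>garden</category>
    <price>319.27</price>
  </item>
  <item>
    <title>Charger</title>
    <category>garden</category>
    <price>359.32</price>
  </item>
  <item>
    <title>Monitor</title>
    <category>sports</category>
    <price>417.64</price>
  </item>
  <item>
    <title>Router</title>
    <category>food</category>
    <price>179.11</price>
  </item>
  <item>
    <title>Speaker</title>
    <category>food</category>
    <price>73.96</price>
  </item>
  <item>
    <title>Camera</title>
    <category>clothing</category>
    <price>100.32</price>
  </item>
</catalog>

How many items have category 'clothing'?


Scanning <item> elements for <category>clothing</category>:
  Item 6: Camera -> MATCH
Count: 1

ANSWER: 1


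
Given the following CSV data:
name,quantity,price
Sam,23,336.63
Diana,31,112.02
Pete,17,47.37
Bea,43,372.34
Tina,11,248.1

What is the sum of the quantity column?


Values in 'quantity' column:
  Row 1: 23
  Row 2: 31
  Row 3: 17
  Row 4: 43
  Row 5: 11
Sum = 23 + 31 + 17 + 43 + 11 = 125

ANSWER: 125


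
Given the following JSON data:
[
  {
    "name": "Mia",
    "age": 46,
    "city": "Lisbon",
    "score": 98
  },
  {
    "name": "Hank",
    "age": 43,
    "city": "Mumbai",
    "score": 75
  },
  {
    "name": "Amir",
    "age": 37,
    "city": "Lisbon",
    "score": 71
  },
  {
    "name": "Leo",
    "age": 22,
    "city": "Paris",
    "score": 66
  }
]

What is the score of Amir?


Looking up record where name = Amir
Record index: 2
Field 'score' = 71

ANSWER: 71


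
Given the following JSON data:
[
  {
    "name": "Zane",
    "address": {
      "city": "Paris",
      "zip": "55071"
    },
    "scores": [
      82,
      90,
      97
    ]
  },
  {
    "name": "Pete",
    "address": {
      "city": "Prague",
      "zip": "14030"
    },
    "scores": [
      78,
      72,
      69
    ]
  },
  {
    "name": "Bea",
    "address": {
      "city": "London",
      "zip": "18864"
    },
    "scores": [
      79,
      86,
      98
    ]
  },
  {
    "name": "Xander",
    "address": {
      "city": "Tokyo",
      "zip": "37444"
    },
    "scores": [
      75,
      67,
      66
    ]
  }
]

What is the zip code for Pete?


Path: records[1].address.zip
Value: 14030

ANSWER: 14030


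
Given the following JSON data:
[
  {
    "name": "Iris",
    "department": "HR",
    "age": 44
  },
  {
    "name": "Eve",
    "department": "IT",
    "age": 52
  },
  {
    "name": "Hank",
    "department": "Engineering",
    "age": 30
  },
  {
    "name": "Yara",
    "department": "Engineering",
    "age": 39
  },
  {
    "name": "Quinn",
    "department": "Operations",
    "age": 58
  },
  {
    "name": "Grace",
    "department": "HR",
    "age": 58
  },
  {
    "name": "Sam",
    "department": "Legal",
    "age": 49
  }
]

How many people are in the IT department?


Scanning records for department = IT
  Record 1: Eve
Count: 1

ANSWER: 1


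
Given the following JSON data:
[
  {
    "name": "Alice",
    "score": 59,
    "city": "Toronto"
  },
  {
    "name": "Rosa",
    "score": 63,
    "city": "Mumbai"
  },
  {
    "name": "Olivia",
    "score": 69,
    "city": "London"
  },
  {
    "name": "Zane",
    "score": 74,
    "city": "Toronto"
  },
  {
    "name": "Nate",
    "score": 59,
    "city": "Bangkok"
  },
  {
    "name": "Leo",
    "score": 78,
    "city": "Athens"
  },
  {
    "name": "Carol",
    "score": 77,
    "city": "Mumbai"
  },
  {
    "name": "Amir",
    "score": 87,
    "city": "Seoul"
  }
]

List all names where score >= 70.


Filtering records where score >= 70:
  Alice (score=59) -> no
  Rosa (score=63) -> no
  Olivia (score=69) -> no
  Zane (score=74) -> YES
  Nate (score=59) -> no
  Leo (score=78) -> YES
  Carol (score=77) -> YES
  Amir (score=87) -> YES


ANSWER: Zane, Leo, Carol, Amir


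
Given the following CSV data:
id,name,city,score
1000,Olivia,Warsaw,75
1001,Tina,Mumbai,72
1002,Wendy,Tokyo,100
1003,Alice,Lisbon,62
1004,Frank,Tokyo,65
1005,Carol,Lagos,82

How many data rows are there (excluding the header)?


Counting rows (excluding header):
Header: id,name,city,score
Data rows: 6

ANSWER: 6


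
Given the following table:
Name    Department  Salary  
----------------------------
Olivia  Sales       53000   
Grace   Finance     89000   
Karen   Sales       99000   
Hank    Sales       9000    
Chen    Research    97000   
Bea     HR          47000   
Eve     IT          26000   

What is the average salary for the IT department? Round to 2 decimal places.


IT department members:
  Eve: 26000
Sum = 26000
Count = 1
Average = 26000 / 1 = 26000.00

ANSWER: 26000.00


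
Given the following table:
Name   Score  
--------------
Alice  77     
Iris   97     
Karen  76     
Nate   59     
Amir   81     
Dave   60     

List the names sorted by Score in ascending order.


Sorting by Score (ascending):
  Nate: 59
  Dave: 60
  Karen: 76
  Alice: 77
  Amir: 81
  Iris: 97


ANSWER: Nate, Dave, Karen, Alice, Amir, Iris


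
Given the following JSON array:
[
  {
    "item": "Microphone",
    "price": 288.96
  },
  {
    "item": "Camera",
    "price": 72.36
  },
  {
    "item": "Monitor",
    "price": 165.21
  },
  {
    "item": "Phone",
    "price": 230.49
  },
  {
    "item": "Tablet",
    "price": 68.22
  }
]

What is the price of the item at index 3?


Array index 3 -> Phone
price = 230.49

ANSWER: 230.49


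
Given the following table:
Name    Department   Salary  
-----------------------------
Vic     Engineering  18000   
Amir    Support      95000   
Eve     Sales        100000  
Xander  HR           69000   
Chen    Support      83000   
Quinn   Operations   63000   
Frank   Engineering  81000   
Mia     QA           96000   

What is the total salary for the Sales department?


Sales department members:
  Eve: 100000
Total = 100000 = 100000

ANSWER: 100000


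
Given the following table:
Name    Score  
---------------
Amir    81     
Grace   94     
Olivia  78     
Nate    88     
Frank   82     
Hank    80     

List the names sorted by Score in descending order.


Sorting by Score (descending):
  Grace: 94
  Nate: 88
  Frank: 82
  Amir: 81
  Hank: 80
  Olivia: 78


ANSWER: Grace, Nate, Frank, Amir, Hank, Olivia


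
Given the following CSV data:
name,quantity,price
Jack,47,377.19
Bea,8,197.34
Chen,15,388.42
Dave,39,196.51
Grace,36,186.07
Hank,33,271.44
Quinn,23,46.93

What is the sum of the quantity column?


Values in 'quantity' column:
  Row 1: 47
  Row 2: 8
  Row 3: 15
  Row 4: 39
  Row 5: 36
  Row 6: 33
  Row 7: 23
Sum = 47 + 8 + 15 + 39 + 36 + 33 + 23 = 201

ANSWER: 201


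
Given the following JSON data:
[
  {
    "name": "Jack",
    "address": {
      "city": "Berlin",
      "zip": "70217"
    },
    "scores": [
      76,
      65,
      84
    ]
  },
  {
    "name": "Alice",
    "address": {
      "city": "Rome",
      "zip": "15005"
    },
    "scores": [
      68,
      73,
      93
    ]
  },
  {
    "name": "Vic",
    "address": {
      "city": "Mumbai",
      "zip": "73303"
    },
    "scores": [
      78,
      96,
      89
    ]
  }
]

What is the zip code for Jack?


Path: records[0].address.zip
Value: 70217

ANSWER: 70217


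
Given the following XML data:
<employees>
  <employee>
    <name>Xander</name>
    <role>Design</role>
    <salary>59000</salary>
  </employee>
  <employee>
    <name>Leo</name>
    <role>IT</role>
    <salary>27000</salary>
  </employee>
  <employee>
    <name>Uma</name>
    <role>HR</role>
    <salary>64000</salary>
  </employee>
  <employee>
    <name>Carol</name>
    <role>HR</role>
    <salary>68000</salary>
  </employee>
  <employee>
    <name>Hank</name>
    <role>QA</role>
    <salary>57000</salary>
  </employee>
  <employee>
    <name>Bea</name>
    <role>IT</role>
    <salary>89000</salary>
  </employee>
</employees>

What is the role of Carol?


Searching for <employee> with <name>Carol</name>
Found at position 4
<role>HR</role>

ANSWER: HR


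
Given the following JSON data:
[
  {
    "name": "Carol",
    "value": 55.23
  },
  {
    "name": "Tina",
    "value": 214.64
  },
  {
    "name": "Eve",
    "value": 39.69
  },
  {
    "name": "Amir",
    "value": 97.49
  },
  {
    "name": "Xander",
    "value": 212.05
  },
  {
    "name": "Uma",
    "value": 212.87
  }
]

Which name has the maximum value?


Comparing values:
  Carol: 55.23
  Tina: 214.64
  Eve: 39.69
  Amir: 97.49
  Xander: 212.05
  Uma: 212.87
Maximum: Tina (214.64)

ANSWER: Tina


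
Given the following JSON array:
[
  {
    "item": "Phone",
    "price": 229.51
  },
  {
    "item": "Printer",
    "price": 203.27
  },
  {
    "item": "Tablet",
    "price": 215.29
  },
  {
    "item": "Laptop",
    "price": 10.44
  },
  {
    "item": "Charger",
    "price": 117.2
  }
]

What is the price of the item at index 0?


Array index 0 -> Phone
price = 229.51

ANSWER: 229.51


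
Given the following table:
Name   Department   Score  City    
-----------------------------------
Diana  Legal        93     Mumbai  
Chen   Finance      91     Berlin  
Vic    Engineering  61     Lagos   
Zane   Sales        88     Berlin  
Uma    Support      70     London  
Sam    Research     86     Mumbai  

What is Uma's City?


Row 5: Uma
City = London

ANSWER: London


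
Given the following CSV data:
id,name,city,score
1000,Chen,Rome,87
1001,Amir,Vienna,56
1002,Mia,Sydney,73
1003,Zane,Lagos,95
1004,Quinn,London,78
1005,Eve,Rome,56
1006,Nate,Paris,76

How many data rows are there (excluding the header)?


Counting rows (excluding header):
Header: id,name,city,score
Data rows: 7

ANSWER: 7


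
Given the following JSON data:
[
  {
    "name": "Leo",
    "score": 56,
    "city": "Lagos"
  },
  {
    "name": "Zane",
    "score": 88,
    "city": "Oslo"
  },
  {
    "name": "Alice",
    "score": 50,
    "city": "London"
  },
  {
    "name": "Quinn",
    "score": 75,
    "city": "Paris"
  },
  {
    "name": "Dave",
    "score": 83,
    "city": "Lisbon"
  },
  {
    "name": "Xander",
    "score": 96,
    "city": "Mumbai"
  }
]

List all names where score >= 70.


Filtering records where score >= 70:
  Leo (score=56) -> no
  Zane (score=88) -> YES
  Alice (score=50) -> no
  Quinn (score=75) -> YES
  Dave (score=83) -> YES
  Xander (score=96) -> YES


ANSWER: Zane, Quinn, Dave, Xander


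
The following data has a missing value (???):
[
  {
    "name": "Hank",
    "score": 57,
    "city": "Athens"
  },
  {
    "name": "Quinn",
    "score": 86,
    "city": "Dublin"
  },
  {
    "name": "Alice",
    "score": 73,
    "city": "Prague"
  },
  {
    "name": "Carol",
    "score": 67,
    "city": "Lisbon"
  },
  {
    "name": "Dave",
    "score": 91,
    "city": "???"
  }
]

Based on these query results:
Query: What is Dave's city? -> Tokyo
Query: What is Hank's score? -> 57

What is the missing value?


The missing value is Dave's city
From query: Dave's city = Tokyo

ANSWER: Tokyo


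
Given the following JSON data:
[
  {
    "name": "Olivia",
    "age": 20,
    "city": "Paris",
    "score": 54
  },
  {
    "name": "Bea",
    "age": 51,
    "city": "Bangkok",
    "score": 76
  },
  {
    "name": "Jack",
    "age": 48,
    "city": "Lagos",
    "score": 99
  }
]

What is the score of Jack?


Looking up record where name = Jack
Record index: 2
Field 'score' = 99

ANSWER: 99


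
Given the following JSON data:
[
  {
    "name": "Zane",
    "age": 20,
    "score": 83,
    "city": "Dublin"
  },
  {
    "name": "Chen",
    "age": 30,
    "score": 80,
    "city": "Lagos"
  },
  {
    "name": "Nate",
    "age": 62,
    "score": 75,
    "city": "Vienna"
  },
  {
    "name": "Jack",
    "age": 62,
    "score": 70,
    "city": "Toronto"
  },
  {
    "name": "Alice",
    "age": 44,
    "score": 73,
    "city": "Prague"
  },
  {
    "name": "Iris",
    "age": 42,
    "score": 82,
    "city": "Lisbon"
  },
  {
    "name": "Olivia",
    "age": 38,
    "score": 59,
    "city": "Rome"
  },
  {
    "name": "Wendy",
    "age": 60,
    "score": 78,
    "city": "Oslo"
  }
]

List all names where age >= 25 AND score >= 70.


Checking both conditions:
  Zane (age=20, score=83) -> no
  Chen (age=30, score=80) -> YES
  Nate (age=62, score=75) -> YES
  Jack (age=62, score=70) -> YES
  Alice (age=44, score=73) -> YES
  Iris (age=42, score=82) -> YES
  Olivia (age=38, score=59) -> no
  Wendy (age=60, score=78) -> YES


ANSWER: Chen, Nate, Jack, Alice, Iris, Wendy


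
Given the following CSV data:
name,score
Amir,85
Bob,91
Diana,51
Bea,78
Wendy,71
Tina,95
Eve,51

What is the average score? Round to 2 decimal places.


Scores: 85, 91, 51, 78, 71, 95, 51
Sum = 522
Count = 7
Average = 522 / 7 = 74.57

ANSWER: 74.57


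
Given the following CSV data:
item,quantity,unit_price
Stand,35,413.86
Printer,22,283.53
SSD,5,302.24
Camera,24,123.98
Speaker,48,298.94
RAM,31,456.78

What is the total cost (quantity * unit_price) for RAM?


Row: RAM
quantity = 31
unit_price = 456.78
total = 31 * 456.78 = 14160.18

ANSWER: 14160.18


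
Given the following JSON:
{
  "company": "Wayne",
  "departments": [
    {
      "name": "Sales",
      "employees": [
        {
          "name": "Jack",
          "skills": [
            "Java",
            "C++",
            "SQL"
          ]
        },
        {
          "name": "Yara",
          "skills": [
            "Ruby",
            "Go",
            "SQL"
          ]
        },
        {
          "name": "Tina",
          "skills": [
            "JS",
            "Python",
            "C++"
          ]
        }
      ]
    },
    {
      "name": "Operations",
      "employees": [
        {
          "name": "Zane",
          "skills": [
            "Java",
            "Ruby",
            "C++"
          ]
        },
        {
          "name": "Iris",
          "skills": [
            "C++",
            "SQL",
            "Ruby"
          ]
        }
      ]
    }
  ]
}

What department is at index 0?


Path: departments[0].name
Value: Sales

ANSWER: Sales


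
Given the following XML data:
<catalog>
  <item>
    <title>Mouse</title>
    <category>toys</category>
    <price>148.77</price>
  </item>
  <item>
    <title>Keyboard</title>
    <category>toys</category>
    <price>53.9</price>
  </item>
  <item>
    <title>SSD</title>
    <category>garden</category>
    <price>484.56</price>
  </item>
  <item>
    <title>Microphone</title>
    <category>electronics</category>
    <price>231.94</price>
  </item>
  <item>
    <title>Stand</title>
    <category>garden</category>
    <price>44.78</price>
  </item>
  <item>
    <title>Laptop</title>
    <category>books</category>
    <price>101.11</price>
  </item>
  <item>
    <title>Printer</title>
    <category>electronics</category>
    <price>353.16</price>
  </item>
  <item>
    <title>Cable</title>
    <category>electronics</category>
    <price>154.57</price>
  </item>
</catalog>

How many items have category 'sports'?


Scanning <item> elements for <category>sports</category>:
Count: 0

ANSWER: 0


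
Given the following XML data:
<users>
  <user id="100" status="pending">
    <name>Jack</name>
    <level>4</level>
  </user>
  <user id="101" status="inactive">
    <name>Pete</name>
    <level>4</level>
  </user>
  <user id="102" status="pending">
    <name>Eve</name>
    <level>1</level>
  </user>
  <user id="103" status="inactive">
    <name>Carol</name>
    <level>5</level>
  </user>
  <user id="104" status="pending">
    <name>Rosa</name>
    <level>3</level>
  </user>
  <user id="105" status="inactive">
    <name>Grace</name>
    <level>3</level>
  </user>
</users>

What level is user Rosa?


Finding user: Rosa
<level>3</level>

ANSWER: 3
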